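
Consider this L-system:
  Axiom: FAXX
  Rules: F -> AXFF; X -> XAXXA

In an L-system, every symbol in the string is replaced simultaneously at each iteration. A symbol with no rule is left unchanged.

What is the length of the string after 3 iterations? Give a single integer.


Step 0: length = 4
Step 1: length = 15
Step 2: length = 49
Step 3: length = 153

Answer: 153


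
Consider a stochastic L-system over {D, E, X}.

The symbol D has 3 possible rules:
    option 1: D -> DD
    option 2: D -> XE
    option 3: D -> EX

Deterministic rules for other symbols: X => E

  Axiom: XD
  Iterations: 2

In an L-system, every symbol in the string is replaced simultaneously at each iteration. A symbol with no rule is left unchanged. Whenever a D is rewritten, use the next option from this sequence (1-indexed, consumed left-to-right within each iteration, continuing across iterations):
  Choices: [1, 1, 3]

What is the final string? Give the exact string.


Answer: EDDEX

Derivation:
Step 0: XD
Step 1: EDD  (used choices [1])
Step 2: EDDEX  (used choices [1, 3])


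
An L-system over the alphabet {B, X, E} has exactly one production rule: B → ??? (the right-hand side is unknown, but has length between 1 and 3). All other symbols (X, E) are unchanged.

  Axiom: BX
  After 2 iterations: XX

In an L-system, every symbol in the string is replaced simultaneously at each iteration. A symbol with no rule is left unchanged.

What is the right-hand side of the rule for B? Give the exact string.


Answer: X

Derivation:
Trying B → X:
  Step 0: BX
  Step 1: XX
  Step 2: XX
Matches the given result.


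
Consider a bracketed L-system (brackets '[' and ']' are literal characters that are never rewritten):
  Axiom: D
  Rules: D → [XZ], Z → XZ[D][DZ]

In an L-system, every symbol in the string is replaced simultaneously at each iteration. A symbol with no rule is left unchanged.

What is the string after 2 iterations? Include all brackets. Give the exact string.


Answer: [XXZ[D][DZ]]

Derivation:
Step 0: D
Step 1: [XZ]
Step 2: [XXZ[D][DZ]]


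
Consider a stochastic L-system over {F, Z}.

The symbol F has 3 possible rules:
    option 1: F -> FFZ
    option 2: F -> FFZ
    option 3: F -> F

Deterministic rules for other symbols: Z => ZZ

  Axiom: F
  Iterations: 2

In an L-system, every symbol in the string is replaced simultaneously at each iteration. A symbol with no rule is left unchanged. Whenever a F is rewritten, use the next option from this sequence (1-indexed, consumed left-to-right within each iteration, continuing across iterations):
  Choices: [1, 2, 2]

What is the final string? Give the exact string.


Answer: FFZFFZZZ

Derivation:
Step 0: F
Step 1: FFZ  (used choices [1])
Step 2: FFZFFZZZ  (used choices [2, 2])


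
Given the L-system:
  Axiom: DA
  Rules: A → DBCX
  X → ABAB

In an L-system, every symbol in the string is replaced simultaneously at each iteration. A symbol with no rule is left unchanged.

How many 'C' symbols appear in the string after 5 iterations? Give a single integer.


Answer: 7

Derivation:
Step 0: DA  (0 'C')
Step 1: DDBCX  (1 'C')
Step 2: DDBCABAB  (1 'C')
Step 3: DDBCDBCXBDBCXB  (3 'C')
Step 4: DDBCDBCABABBDBCABABB  (3 'C')
Step 5: DDBCDBCDBCXBDBCXBBDBCDBCXBDBCXBB  (7 'C')


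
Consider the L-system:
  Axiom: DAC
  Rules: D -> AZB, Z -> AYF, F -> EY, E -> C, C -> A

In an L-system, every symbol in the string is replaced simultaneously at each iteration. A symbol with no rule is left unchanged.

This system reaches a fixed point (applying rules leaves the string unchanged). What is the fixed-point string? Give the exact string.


Answer: AAYAYBAA

Derivation:
Step 0: DAC
Step 1: AZBAA
Step 2: AAYFBAA
Step 3: AAYEYBAA
Step 4: AAYCYBAA
Step 5: AAYAYBAA
Step 6: AAYAYBAA  (unchanged — fixed point at step 5)


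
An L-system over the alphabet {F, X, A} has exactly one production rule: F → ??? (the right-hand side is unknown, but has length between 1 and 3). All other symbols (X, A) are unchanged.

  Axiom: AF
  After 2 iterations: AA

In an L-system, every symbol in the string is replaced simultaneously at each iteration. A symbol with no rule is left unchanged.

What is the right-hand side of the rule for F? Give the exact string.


Trying F → A:
  Step 0: AF
  Step 1: AA
  Step 2: AA
Matches the given result.

Answer: A


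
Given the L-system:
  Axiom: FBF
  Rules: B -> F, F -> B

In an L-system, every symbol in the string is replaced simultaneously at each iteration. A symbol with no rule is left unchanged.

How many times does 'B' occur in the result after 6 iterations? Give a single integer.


Step 0: FBF  (1 'B')
Step 1: BFB  (2 'B')
Step 2: FBF  (1 'B')
Step 3: BFB  (2 'B')
Step 4: FBF  (1 'B')
Step 5: BFB  (2 'B')
Step 6: FBF  (1 'B')

Answer: 1


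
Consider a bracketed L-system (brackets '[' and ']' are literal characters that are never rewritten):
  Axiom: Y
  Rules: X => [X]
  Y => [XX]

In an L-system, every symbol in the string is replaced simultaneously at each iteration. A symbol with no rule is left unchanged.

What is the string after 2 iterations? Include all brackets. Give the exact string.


Step 0: Y
Step 1: [XX]
Step 2: [[X][X]]

Answer: [[X][X]]


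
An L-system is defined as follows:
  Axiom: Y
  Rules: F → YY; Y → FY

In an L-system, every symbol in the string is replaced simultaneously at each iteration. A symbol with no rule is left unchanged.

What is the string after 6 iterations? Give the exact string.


Step 0: Y
Step 1: FY
Step 2: YYFY
Step 3: FYFYYYFY
Step 4: YYFYYYFYFYFYYYFY
Step 5: FYFYYYFYFYFYYYFYYYFYYYFYFYFYYYFY
Step 6: YYFYYYFYFYFYYYFYYYFYYYFYFYFYYYFYFYFYYYFYFYFYYYFYYYFYYYFYFYFYYYFY

Answer: YYFYYYFYFYFYYYFYYYFYYYFYFYFYYYFYFYFYYYFYFYFYYYFYYYFYYYFYFYFYYYFY


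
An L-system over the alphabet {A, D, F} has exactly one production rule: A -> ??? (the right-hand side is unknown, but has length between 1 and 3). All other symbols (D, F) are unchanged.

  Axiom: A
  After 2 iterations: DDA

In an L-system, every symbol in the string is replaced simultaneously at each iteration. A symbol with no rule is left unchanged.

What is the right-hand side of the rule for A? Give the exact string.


Trying A -> DA:
  Step 0: A
  Step 1: DA
  Step 2: DDA
Matches the given result.

Answer: DA


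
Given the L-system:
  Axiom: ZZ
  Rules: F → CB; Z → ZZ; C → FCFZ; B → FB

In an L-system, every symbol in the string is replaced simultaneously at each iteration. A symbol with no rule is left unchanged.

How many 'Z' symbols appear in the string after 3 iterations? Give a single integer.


Step 0: ZZ  (2 'Z')
Step 1: ZZZZ  (4 'Z')
Step 2: ZZZZZZZZ  (8 'Z')
Step 3: ZZZZZZZZZZZZZZZZ  (16 'Z')

Answer: 16


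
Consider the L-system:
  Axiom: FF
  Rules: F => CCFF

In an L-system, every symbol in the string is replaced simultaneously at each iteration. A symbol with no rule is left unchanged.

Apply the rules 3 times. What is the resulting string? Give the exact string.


Step 0: FF
Step 1: CCFFCCFF
Step 2: CCCCFFCCFFCCCCFFCCFF
Step 3: CCCCCCFFCCFFCCCCFFCCFFCCCCCCFFCCFFCCCCFFCCFF

Answer: CCCCCCFFCCFFCCCCFFCCFFCCCCCCFFCCFFCCCCFFCCFF


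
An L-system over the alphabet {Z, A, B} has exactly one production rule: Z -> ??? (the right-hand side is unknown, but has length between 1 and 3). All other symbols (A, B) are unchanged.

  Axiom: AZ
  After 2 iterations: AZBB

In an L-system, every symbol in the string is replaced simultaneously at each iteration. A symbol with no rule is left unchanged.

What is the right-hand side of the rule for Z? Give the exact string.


Answer: ZB

Derivation:
Trying Z -> ZB:
  Step 0: AZ
  Step 1: AZB
  Step 2: AZBB
Matches the given result.


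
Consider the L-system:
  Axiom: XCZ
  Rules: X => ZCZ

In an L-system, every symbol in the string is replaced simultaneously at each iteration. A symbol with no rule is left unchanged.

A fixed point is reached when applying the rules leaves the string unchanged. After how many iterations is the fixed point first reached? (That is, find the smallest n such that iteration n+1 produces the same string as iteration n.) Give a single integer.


Step 0: XCZ
Step 1: ZCZCZ
Step 2: ZCZCZ  (unchanged — fixed point at step 1)

Answer: 1


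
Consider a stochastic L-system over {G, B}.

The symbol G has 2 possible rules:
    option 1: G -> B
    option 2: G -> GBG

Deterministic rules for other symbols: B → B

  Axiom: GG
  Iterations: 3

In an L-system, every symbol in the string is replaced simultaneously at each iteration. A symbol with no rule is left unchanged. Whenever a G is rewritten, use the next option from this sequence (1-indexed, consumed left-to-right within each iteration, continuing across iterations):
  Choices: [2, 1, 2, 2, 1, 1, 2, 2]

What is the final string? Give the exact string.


Step 0: GG
Step 1: GBGB  (used choices [2, 1])
Step 2: GBGBGBGB  (used choices [2, 2])
Step 3: BBBBGBGBGBGB  (used choices [1, 1, 2, 2])

Answer: BBBBGBGBGBGB


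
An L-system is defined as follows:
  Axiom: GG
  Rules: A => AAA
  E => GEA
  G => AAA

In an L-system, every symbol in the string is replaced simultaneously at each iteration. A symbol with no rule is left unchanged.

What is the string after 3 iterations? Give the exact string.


Step 0: GG
Step 1: AAAAAA
Step 2: AAAAAAAAAAAAAAAAAA
Step 3: AAAAAAAAAAAAAAAAAAAAAAAAAAAAAAAAAAAAAAAAAAAAAAAAAAAAAA

Answer: AAAAAAAAAAAAAAAAAAAAAAAAAAAAAAAAAAAAAAAAAAAAAAAAAAAAAA


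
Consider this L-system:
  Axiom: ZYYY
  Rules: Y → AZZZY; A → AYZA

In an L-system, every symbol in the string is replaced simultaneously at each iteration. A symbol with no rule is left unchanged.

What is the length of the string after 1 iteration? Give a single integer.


Step 0: length = 4
Step 1: length = 16

Answer: 16


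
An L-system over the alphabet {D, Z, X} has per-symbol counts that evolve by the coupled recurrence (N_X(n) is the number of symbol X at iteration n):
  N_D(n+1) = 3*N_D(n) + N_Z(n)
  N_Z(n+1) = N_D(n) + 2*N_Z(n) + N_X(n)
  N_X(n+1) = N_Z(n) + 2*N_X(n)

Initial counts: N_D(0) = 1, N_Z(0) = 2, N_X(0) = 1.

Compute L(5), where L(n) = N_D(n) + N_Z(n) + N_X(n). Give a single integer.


Step 0: N_D=1, N_Z=2, N_X=1, L=4
Step 1: N_D=5, N_Z=6, N_X=4, L=15
Step 2: N_D=21, N_Z=21, N_X=14, L=56
Step 3: N_D=84, N_Z=77, N_X=49, L=210
Step 4: N_D=329, N_Z=287, N_X=175, L=791
Step 5: N_D=1274, N_Z=1078, N_X=637, L=2989

Answer: 2989


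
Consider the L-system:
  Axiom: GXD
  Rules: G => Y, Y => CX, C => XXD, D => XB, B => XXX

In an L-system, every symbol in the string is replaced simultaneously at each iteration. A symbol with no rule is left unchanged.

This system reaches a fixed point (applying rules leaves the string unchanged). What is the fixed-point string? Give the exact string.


Answer: XXXXXXXXXXXX

Derivation:
Step 0: GXD
Step 1: YXXB
Step 2: CXXXXXX
Step 3: XXDXXXXXX
Step 4: XXXBXXXXXX
Step 5: XXXXXXXXXXXX
Step 6: XXXXXXXXXXXX  (unchanged — fixed point at step 5)


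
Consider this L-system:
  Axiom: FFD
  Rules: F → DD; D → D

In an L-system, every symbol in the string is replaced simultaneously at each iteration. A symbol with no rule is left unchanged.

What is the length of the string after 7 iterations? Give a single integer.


Answer: 5

Derivation:
Step 0: length = 3
Step 1: length = 5
Step 2: length = 5
Step 3: length = 5
Step 4: length = 5
Step 5: length = 5
Step 6: length = 5
Step 7: length = 5


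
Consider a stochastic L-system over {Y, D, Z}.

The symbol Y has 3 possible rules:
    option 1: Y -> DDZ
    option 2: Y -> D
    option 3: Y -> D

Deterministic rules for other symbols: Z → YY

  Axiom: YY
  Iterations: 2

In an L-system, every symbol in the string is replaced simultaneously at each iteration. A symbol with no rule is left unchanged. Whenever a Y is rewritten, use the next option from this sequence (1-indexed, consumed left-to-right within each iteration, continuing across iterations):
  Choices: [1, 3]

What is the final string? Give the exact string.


Answer: DDYYD

Derivation:
Step 0: YY
Step 1: DDZD  (used choices [1, 3])
Step 2: DDYYD  (used choices [])


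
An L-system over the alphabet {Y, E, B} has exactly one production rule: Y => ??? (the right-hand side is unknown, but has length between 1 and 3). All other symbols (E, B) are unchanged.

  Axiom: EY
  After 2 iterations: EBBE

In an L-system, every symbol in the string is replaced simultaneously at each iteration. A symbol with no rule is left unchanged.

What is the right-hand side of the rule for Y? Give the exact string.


Trying Y => BBE:
  Step 0: EY
  Step 1: EBBE
  Step 2: EBBE
Matches the given result.

Answer: BBE


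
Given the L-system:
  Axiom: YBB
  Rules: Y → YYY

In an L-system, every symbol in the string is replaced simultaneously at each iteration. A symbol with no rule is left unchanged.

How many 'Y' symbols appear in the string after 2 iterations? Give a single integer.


Answer: 9

Derivation:
Step 0: YBB  (1 'Y')
Step 1: YYYBB  (3 'Y')
Step 2: YYYYYYYYYBB  (9 'Y')


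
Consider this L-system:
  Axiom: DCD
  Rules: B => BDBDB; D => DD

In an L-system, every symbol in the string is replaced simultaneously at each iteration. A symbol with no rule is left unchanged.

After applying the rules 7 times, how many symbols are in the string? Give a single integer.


Step 0: length = 3
Step 1: length = 5
Step 2: length = 9
Step 3: length = 17
Step 4: length = 33
Step 5: length = 65
Step 6: length = 129
Step 7: length = 257

Answer: 257


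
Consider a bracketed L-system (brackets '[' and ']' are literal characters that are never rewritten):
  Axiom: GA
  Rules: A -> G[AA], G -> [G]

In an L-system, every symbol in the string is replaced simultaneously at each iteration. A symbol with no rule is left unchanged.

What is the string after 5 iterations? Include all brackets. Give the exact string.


Step 0: GA
Step 1: [G]G[AA]
Step 2: [[G]][G][G[AA]G[AA]]
Step 3: [[[G]]][[G]][[G][G[AA]G[AA]][G][G[AA]G[AA]]]
Step 4: [[[[G]]]][[[G]]][[[G]][[G][G[AA]G[AA]][G][G[AA]G[AA]]][[G]][[G][G[AA]G[AA]][G][G[AA]G[AA]]]]
Step 5: [[[[[G]]]]][[[[G]]]][[[[G]]][[[G]][[G][G[AA]G[AA]][G][G[AA]G[AA]]][[G]][[G][G[AA]G[AA]][G][G[AA]G[AA]]]][[[G]]][[[G]][[G][G[AA]G[AA]][G][G[AA]G[AA]]][[G]][[G][G[AA]G[AA]][G][G[AA]G[AA]]]]]

Answer: [[[[[G]]]]][[[[G]]]][[[[G]]][[[G]][[G][G[AA]G[AA]][G][G[AA]G[AA]]][[G]][[G][G[AA]G[AA]][G][G[AA]G[AA]]]][[[G]]][[[G]][[G][G[AA]G[AA]][G][G[AA]G[AA]]][[G]][[G][G[AA]G[AA]][G][G[AA]G[AA]]]]]


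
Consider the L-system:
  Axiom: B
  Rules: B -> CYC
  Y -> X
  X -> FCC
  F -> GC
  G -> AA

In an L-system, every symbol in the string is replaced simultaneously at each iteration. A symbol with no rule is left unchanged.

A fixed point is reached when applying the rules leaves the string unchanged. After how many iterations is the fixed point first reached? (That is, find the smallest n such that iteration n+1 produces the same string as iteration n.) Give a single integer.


Step 0: B
Step 1: CYC
Step 2: CXC
Step 3: CFCCC
Step 4: CGCCCC
Step 5: CAACCCC
Step 6: CAACCCC  (unchanged — fixed point at step 5)

Answer: 5


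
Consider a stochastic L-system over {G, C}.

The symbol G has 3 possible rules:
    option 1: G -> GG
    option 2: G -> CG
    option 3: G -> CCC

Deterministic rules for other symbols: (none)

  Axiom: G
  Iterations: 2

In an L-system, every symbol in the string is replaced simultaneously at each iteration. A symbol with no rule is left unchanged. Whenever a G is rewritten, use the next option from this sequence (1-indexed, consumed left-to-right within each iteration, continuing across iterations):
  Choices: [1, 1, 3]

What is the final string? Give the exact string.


Step 0: G
Step 1: GG  (used choices [1])
Step 2: GGCCC  (used choices [1, 3])

Answer: GGCCC


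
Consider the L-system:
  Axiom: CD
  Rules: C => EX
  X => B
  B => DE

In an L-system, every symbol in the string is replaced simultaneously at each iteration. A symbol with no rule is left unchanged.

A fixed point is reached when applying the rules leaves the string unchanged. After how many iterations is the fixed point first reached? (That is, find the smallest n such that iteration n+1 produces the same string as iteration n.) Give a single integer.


Step 0: CD
Step 1: EXD
Step 2: EBD
Step 3: EDED
Step 4: EDED  (unchanged — fixed point at step 3)

Answer: 3


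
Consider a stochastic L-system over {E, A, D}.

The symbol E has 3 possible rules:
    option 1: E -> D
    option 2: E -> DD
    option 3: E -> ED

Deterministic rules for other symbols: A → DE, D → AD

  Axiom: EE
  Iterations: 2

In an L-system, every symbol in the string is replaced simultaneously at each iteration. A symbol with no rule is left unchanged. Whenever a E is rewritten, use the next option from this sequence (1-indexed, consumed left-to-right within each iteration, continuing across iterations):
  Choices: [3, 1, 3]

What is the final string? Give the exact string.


Step 0: EE
Step 1: EDD  (used choices [3, 1])
Step 2: EDADAD  (used choices [3])

Answer: EDADAD


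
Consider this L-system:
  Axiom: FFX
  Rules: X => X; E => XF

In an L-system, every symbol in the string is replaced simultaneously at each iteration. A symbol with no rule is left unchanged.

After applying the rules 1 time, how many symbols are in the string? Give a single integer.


Answer: 3

Derivation:
Step 0: length = 3
Step 1: length = 3


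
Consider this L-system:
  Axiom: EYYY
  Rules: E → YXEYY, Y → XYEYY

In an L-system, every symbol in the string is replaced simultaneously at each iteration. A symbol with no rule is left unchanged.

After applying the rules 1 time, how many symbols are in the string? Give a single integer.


Step 0: length = 4
Step 1: length = 20

Answer: 20


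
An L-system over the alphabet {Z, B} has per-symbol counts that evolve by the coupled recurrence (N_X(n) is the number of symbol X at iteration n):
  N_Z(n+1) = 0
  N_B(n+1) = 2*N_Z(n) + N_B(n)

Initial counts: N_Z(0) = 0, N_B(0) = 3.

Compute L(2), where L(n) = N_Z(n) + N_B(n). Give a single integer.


Step 0: N_Z=0, N_B=3, L=3
Step 1: N_Z=0, N_B=3, L=3
Step 2: N_Z=0, N_B=3, L=3

Answer: 3


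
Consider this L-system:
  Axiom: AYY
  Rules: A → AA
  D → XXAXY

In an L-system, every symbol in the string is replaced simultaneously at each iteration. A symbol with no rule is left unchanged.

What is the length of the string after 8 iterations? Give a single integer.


Step 0: length = 3
Step 1: length = 4
Step 2: length = 6
Step 3: length = 10
Step 4: length = 18
Step 5: length = 34
Step 6: length = 66
Step 7: length = 130
Step 8: length = 258

Answer: 258


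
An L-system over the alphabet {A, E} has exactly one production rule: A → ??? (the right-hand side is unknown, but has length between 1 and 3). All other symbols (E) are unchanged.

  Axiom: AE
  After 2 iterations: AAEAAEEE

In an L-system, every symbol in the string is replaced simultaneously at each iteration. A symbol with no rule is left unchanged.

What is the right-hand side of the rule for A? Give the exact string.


Trying A → AAE:
  Step 0: AE
  Step 1: AAEE
  Step 2: AAEAAEEE
Matches the given result.

Answer: AAE


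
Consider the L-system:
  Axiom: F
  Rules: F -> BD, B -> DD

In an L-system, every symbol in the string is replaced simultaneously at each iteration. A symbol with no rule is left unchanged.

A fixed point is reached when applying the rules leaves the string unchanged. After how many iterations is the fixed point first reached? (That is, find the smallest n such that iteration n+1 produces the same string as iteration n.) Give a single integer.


Answer: 2

Derivation:
Step 0: F
Step 1: BD
Step 2: DDD
Step 3: DDD  (unchanged — fixed point at step 2)


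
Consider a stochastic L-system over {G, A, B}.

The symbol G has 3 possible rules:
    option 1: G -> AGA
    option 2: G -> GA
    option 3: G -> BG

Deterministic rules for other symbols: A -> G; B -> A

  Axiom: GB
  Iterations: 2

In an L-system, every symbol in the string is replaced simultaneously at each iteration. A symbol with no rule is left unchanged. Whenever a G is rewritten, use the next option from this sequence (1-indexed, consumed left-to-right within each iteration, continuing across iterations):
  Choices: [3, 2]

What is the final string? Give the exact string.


Answer: AGAG

Derivation:
Step 0: GB
Step 1: BGA  (used choices [3])
Step 2: AGAG  (used choices [2])


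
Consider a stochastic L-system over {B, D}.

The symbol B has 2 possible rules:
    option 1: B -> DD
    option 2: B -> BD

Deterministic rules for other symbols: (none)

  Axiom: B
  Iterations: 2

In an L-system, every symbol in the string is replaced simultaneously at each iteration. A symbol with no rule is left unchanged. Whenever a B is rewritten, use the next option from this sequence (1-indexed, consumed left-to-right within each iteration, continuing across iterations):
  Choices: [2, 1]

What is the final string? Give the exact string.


Step 0: B
Step 1: BD  (used choices [2])
Step 2: DDD  (used choices [1])

Answer: DDD


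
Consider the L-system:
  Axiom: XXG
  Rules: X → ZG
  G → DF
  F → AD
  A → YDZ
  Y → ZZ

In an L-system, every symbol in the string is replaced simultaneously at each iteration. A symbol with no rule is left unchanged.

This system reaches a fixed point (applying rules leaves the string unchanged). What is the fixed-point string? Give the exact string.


Answer: ZDZZDZDZDZZDZDDZZDZD

Derivation:
Step 0: XXG
Step 1: ZGZGDF
Step 2: ZDFZDFDAD
Step 3: ZDADZDADDYDZD
Step 4: ZDYDZDZDYDZDDZZDZD
Step 5: ZDZZDZDZDZZDZDDZZDZD
Step 6: ZDZZDZDZDZZDZDDZZDZD  (unchanged — fixed point at step 5)


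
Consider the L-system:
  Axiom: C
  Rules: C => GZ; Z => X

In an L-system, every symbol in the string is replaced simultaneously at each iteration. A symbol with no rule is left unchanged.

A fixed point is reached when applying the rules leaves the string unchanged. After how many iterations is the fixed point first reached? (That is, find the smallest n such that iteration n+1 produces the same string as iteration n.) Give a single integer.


Step 0: C
Step 1: GZ
Step 2: GX
Step 3: GX  (unchanged — fixed point at step 2)

Answer: 2


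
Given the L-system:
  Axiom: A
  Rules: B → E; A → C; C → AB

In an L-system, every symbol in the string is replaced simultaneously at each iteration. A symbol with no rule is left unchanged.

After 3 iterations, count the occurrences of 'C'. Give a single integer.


Answer: 1

Derivation:
Step 0: A  (0 'C')
Step 1: C  (1 'C')
Step 2: AB  (0 'C')
Step 3: CE  (1 'C')


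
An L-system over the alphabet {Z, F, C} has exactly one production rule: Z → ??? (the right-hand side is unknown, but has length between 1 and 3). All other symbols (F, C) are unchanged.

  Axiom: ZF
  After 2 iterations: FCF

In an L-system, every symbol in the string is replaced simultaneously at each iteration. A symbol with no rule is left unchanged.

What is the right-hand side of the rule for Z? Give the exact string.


Trying Z → FC:
  Step 0: ZF
  Step 1: FCF
  Step 2: FCF
Matches the given result.

Answer: FC


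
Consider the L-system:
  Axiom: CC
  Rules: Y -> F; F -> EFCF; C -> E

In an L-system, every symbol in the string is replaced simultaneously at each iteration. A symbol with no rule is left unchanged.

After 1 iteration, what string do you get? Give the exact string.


Step 0: CC
Step 1: EE

Answer: EE


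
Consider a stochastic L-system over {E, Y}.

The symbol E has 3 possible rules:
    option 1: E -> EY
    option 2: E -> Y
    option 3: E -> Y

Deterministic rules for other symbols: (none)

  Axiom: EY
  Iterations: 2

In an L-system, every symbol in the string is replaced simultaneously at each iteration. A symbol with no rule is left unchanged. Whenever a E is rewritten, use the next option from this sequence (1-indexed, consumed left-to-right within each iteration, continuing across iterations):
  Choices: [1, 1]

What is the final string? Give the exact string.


Step 0: EY
Step 1: EYY  (used choices [1])
Step 2: EYYY  (used choices [1])

Answer: EYYY


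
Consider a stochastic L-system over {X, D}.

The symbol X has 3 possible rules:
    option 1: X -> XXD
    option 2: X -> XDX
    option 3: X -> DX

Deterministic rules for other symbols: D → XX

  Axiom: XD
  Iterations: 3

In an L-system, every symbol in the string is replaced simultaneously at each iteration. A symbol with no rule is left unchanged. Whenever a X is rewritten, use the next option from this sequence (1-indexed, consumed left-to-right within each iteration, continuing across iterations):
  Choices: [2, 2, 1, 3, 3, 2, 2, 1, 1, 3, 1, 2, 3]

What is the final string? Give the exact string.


Answer: XDXXXXDXXXDXXDDXXXDXXXXXDXXXDX

Derivation:
Step 0: XD
Step 1: XDXXX  (used choices [2])
Step 2: XDXXXXXDDXDX  (used choices [2, 1, 3, 3])
Step 3: XDXXXXDXXXDXXDDXXXDXXXXXDXXXDX  (used choices [2, 2, 1, 1, 3, 1, 2, 3])


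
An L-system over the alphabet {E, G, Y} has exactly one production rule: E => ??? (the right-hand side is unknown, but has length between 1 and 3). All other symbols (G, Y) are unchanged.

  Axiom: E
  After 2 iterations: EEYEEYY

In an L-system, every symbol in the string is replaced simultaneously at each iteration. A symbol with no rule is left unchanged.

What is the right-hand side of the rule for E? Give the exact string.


Trying E => EEY:
  Step 0: E
  Step 1: EEY
  Step 2: EEYEEYY
Matches the given result.

Answer: EEY


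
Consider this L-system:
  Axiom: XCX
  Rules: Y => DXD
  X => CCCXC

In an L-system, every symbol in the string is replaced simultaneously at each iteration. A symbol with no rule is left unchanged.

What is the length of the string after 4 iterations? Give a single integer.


Answer: 35

Derivation:
Step 0: length = 3
Step 1: length = 11
Step 2: length = 19
Step 3: length = 27
Step 4: length = 35


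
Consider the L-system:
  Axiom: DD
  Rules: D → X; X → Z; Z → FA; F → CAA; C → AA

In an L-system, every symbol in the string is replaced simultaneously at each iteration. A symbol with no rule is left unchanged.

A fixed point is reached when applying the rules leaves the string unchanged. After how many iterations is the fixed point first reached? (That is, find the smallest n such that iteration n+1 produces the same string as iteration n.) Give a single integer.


Answer: 5

Derivation:
Step 0: DD
Step 1: XX
Step 2: ZZ
Step 3: FAFA
Step 4: CAAACAAA
Step 5: AAAAAAAAAA
Step 6: AAAAAAAAAA  (unchanged — fixed point at step 5)


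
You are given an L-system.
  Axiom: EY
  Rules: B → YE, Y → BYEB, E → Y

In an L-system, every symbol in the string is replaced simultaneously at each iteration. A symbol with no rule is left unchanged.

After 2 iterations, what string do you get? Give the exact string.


Step 0: EY
Step 1: YBYEB
Step 2: BYEBYEBYEBYYE

Answer: BYEBYEBYEBYYE


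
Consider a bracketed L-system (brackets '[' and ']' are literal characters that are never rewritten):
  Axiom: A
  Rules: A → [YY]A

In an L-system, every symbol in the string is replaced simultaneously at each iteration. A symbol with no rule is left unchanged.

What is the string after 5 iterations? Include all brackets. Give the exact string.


Answer: [YY][YY][YY][YY][YY]A

Derivation:
Step 0: A
Step 1: [YY]A
Step 2: [YY][YY]A
Step 3: [YY][YY][YY]A
Step 4: [YY][YY][YY][YY]A
Step 5: [YY][YY][YY][YY][YY]A


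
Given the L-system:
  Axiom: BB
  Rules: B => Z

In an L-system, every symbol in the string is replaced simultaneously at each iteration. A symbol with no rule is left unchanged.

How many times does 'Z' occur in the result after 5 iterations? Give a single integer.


Answer: 2

Derivation:
Step 0: BB  (0 'Z')
Step 1: ZZ  (2 'Z')
Step 2: ZZ  (2 'Z')
Step 3: ZZ  (2 'Z')
Step 4: ZZ  (2 'Z')
Step 5: ZZ  (2 'Z')


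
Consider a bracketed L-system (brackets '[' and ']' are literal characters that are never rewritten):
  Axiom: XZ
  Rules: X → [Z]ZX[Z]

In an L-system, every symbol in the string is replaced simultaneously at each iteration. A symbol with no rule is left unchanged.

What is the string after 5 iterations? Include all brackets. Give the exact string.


Answer: [Z]Z[Z]Z[Z]Z[Z]Z[Z]ZX[Z][Z][Z][Z][Z]Z

Derivation:
Step 0: XZ
Step 1: [Z]ZX[Z]Z
Step 2: [Z]Z[Z]ZX[Z][Z]Z
Step 3: [Z]Z[Z]Z[Z]ZX[Z][Z][Z]Z
Step 4: [Z]Z[Z]Z[Z]Z[Z]ZX[Z][Z][Z][Z]Z
Step 5: [Z]Z[Z]Z[Z]Z[Z]Z[Z]ZX[Z][Z][Z][Z][Z]Z


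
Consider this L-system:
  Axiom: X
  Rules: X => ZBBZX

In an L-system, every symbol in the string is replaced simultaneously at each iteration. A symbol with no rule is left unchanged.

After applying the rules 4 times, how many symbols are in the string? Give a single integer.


Step 0: length = 1
Step 1: length = 5
Step 2: length = 9
Step 3: length = 13
Step 4: length = 17

Answer: 17


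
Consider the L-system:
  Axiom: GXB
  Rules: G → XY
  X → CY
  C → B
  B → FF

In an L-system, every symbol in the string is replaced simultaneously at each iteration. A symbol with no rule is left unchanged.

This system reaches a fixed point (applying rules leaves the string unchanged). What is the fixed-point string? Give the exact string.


Step 0: GXB
Step 1: XYCYFF
Step 2: CYYBYFF
Step 3: BYYFFYFF
Step 4: FFYYFFYFF
Step 5: FFYYFFYFF  (unchanged — fixed point at step 4)

Answer: FFYYFFYFF


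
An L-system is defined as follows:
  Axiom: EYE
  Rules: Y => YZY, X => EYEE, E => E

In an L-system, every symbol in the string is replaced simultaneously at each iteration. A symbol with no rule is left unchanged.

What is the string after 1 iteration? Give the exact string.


Answer: EYZYE

Derivation:
Step 0: EYE
Step 1: EYZYE


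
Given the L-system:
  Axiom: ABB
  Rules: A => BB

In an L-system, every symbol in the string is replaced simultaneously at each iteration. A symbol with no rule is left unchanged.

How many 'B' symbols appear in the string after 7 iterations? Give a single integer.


Answer: 4

Derivation:
Step 0: ABB  (2 'B')
Step 1: BBBB  (4 'B')
Step 2: BBBB  (4 'B')
Step 3: BBBB  (4 'B')
Step 4: BBBB  (4 'B')
Step 5: BBBB  (4 'B')
Step 6: BBBB  (4 'B')
Step 7: BBBB  (4 'B')


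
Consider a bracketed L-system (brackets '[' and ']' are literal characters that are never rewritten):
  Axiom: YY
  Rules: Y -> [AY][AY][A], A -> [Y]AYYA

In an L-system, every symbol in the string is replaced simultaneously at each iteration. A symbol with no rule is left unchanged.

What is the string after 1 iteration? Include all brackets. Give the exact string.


Step 0: YY
Step 1: [AY][AY][A][AY][AY][A]

Answer: [AY][AY][A][AY][AY][A]


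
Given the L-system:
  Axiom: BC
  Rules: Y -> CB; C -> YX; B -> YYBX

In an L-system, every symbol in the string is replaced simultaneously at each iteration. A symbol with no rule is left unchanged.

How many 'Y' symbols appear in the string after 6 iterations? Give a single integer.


Step 0: BC  (0 'Y')
Step 1: YYBXYX  (3 'Y')
Step 2: CBCBYYBXXCBX  (2 'Y')
Step 3: YXYYBXYXYYBXCBCBYYBXXXYXYYBXX  (11 'Y')
Step 4: CBXCBCBYYBXXCBXCBCBYYBXXYXYYBXYXYYBXCBCBYYBXXXXCBXCBCBYYBXXX  (14 'Y')
Step 5: YXYYBXXYXYYBXYXYYBXCBCBYYBXXXYXYYBXXYXYYBXYXYYBXCBCBYYBXXXCBXCBCBYYBXXCBXCBCBYYBXXYXYYBXYXYYBXCBCBYYBXXXXXYXYYBXXYXYYBXYXYYBXCBCBYYBXXXX  (45 'Y')
Step 6: CBXCBCBYYBXXXCBXCBCBYYBXXCBXCBCBYYBXXYXYYBXYXYYBXCBCBYYBXXXXCBXCBCBYYBXXXCBXCBCBYYBXXCBXCBCBYYBXXYXYYBXYXYYBXCBCBYYBXXXXYXYYBXXYXYYBXYXYYBXCBCBYYBXXXYXYYBXXYXYYBXYXYYBXCBCBYYBXXXCBXCBCBYYBXXCBXCBCBYYBXXYXYYBXYXYYBXCBCBYYBXXXXXXCBXCBCBYYBXXXCBXCBCBYYBXXCBXCBCBYYBXXYXYYBXYXYYBXCBCBYYBXXXXX  (76 'Y')

Answer: 76


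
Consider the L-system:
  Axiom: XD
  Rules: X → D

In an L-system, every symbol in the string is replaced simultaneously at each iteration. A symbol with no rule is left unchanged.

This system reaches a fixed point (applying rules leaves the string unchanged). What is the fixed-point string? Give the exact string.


Step 0: XD
Step 1: DD
Step 2: DD  (unchanged — fixed point at step 1)

Answer: DD


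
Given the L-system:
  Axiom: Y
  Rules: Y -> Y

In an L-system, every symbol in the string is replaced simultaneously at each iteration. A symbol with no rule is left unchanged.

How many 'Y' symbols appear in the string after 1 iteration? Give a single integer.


Step 0: Y  (1 'Y')
Step 1: Y  (1 'Y')

Answer: 1


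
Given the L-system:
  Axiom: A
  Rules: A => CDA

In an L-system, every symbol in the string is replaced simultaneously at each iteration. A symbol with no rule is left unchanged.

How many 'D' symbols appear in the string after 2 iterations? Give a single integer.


Step 0: A  (0 'D')
Step 1: CDA  (1 'D')
Step 2: CDCDA  (2 'D')

Answer: 2


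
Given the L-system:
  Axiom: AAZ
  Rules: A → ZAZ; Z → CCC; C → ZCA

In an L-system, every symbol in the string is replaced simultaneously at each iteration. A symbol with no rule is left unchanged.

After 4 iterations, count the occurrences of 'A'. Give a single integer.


Step 0: AAZ  (2 'A')
Step 1: ZAZZAZCCC  (2 'A')
Step 2: CCCZAZCCCCCCZAZCCCZCAZCAZCA  (5 'A')
Step 3: ZCAZCAZCACCCZAZCCCZCAZCAZCAZCAZCAZCACCCZAZCCCZCAZCAZCACCCZCAZAZCCCZCAZAZCCCZCAZAZ  (20 'A')
Step 4: CCCZCAZAZCCCZCAZAZCCCZCAZAZZCAZCAZCACCCZAZCCCZCAZCAZCACCCZCAZAZCCCZCAZAZCCCZCAZAZCCCZCAZAZCCCZCAZAZCCCZCAZAZZCAZCAZCACCCZAZCCCZCAZCAZCACCCZCAZAZCCCZCAZAZCCCZCAZAZZCAZCAZCACCCZCAZAZCCCZAZCCCZCAZCAZCACCCZCAZAZCCCZAZCCCZCAZCAZCACCCZCAZAZCCCZAZCCC  (56 'A')

Answer: 56


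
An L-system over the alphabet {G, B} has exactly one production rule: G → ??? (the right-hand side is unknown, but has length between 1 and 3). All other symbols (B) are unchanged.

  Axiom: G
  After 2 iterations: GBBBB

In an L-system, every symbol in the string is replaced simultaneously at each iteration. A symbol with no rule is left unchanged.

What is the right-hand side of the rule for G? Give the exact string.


Trying G → GBB:
  Step 0: G
  Step 1: GBB
  Step 2: GBBBB
Matches the given result.

Answer: GBB


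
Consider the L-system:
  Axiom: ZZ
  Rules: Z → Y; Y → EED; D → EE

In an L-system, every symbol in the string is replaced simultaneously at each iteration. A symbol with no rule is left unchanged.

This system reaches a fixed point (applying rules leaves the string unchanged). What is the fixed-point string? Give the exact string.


Answer: EEEEEEEE

Derivation:
Step 0: ZZ
Step 1: YY
Step 2: EEDEED
Step 3: EEEEEEEE
Step 4: EEEEEEEE  (unchanged — fixed point at step 3)


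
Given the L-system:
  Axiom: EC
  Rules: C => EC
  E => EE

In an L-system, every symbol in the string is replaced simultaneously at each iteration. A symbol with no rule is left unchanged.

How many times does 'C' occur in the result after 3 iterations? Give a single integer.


Step 0: EC  (1 'C')
Step 1: EEEC  (1 'C')
Step 2: EEEEEEEC  (1 'C')
Step 3: EEEEEEEEEEEEEEEC  (1 'C')

Answer: 1


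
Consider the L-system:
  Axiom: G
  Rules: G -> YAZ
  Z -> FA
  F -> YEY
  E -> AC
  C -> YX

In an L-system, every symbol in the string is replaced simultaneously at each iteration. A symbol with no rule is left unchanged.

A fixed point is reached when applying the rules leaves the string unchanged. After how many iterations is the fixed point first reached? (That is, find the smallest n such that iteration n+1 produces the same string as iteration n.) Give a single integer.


Step 0: G
Step 1: YAZ
Step 2: YAFA
Step 3: YAYEYA
Step 4: YAYACYA
Step 5: YAYAYXYA
Step 6: YAYAYXYA  (unchanged — fixed point at step 5)

Answer: 5


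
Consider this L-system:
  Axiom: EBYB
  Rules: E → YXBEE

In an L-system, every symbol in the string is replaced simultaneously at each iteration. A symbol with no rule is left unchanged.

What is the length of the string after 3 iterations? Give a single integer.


Step 0: length = 4
Step 1: length = 8
Step 2: length = 16
Step 3: length = 32

Answer: 32


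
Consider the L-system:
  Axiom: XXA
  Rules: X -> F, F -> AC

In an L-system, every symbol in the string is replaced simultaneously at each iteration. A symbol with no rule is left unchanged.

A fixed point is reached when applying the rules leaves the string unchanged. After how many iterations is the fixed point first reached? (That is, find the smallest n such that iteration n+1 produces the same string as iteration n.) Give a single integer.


Answer: 2

Derivation:
Step 0: XXA
Step 1: FFA
Step 2: ACACA
Step 3: ACACA  (unchanged — fixed point at step 2)


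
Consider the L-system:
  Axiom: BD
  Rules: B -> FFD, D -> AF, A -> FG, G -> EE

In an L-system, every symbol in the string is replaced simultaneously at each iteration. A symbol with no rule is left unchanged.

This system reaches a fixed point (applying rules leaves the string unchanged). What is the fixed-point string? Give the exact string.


Step 0: BD
Step 1: FFDAF
Step 2: FFAFFGF
Step 3: FFFGFFEEF
Step 4: FFFEEFFEEF
Step 5: FFFEEFFEEF  (unchanged — fixed point at step 4)

Answer: FFFEEFFEEF


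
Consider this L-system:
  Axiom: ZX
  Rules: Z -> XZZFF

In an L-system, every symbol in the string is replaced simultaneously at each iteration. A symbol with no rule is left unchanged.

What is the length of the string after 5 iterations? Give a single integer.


Answer: 126

Derivation:
Step 0: length = 2
Step 1: length = 6
Step 2: length = 14
Step 3: length = 30
Step 4: length = 62
Step 5: length = 126


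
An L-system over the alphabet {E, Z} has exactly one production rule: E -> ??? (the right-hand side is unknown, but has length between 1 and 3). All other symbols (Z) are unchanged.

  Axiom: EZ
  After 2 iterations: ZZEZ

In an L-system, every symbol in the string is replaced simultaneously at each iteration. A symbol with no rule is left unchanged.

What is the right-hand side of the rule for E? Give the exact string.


Answer: ZE

Derivation:
Trying E -> ZE:
  Step 0: EZ
  Step 1: ZEZ
  Step 2: ZZEZ
Matches the given result.


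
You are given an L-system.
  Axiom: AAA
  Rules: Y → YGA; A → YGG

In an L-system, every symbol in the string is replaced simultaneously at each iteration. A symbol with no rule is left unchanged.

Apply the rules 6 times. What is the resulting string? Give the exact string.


Answer: YGAGYGGGYGAGGGYGAGYGGGGGYGAGYGGGYGAGGGGGGYGAGYGGGYGAGGGYGAGYGGGGGYGAGYGGGYGAGGGGGGYGAGYGGGYGAGGGYGAGYGGGGGYGAGYGGGYGAGGGGGG

Derivation:
Step 0: AAA
Step 1: YGGYGGYGG
Step 2: YGAGGYGAGGYGAGG
Step 3: YGAGYGGGGYGAGYGGGGYGAGYGGGG
Step 4: YGAGYGGGYGAGGGGYGAGYGGGYGAGGGGYGAGYGGGYGAGGGG
Step 5: YGAGYGGGYGAGGGYGAGYGGGGGGYGAGYGGGYGAGGGYGAGYGGGGGGYGAGYGGGYGAGGGYGAGYGGGGGG
Step 6: YGAGYGGGYGAGGGYGAGYGGGGGYGAGYGGGYGAGGGGGGYGAGYGGGYGAGGGYGAGYGGGGGYGAGYGGGYGAGGGGGGYGAGYGGGYGAGGGYGAGYGGGGGYGAGYGGGYGAGGGGGG


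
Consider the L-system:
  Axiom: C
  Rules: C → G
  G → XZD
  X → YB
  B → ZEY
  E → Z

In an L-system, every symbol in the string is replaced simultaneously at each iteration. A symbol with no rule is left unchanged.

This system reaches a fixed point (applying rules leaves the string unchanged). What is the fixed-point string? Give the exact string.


Step 0: C
Step 1: G
Step 2: XZD
Step 3: YBZD
Step 4: YZEYZD
Step 5: YZZYZD
Step 6: YZZYZD  (unchanged — fixed point at step 5)

Answer: YZZYZD


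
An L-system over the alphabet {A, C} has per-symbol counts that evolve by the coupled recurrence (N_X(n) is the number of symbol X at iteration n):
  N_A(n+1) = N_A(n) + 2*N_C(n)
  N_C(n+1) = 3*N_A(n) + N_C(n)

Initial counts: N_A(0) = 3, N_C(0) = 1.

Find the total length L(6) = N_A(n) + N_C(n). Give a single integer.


Step 0: N_A=3, N_C=1, L=4
Step 1: N_A=5, N_C=10, L=15
Step 2: N_A=25, N_C=25, L=50
Step 3: N_A=75, N_C=100, L=175
Step 4: N_A=275, N_C=325, L=600
Step 5: N_A=925, N_C=1150, L=2075
Step 6: N_A=3225, N_C=3925, L=7150

Answer: 7150


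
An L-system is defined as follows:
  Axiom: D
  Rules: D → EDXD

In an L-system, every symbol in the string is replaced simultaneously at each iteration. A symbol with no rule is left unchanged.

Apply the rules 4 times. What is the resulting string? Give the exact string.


Step 0: D
Step 1: EDXD
Step 2: EEDXDXEDXD
Step 3: EEEDXDXEDXDXEEDXDXEDXD
Step 4: EEEEDXDXEDXDXEEDXDXEDXDXEEEDXDXEDXDXEEDXDXEDXD

Answer: EEEEDXDXEDXDXEEDXDXEDXDXEEEDXDXEDXDXEEDXDXEDXD
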